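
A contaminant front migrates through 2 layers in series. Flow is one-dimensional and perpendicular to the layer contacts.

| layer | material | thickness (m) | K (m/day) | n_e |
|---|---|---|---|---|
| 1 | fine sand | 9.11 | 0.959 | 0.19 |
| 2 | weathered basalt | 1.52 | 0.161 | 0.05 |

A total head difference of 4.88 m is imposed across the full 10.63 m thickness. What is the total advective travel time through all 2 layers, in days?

7.01

With flow normal to the layers, continuity requires the same specific discharge q through every layer.
Σ(b_i/K_i) = 9.11/0.959 + 1.52/0.161 = 18.94 d.
q = Δh / Σ(b_i/K_i) = 4.88 / 18.94 = 0.2576 m/day.
In each layer the seepage velocity is v_i = q/n_i, so the layer transit time is t_i = b_i·n_i / q:
  layer 1 (fine sand): t_1 = 9.11 × 0.19 / 0.2576 = 6.718 d
  layer 2 (weathered basalt): t_2 = 1.52 × 0.05 / 0.2576 = 0.2950 d
Total t = Σ t_i = 7.013 days.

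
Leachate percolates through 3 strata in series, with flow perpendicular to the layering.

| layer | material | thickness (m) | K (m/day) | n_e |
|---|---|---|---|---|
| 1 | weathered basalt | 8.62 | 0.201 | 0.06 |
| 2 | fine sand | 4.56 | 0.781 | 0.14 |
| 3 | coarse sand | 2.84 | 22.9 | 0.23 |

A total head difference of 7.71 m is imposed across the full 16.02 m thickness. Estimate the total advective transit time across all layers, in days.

With flow normal to the layers, continuity requires the same specific discharge q through every layer.
Σ(b_i/K_i) = 8.62/0.201 + 4.56/0.781 + 2.84/22.9 = 48.85 d.
q = Δh / Σ(b_i/K_i) = 7.71 / 48.85 = 0.1578 m/day.
In each layer the seepage velocity is v_i = q/n_i, so the layer transit time is t_i = b_i·n_i / q:
  layer 1 (weathered basalt): t_1 = 8.62 × 0.06 / 0.1578 = 3.277 d
  layer 2 (fine sand): t_2 = 4.56 × 0.14 / 0.1578 = 4.045 d
  layer 3 (coarse sand): t_3 = 2.84 × 0.23 / 0.1578 = 4.138 d
Total t = Σ t_i = 11.46 days.

11.5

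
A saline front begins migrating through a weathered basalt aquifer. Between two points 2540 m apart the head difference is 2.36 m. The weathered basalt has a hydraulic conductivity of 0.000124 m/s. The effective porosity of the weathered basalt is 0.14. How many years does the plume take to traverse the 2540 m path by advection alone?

97.8

Convert K: 0.000124 m/s × 86400 = 10.71 m/day.
Hydraulic gradient i = Δh / L = 2.36 / 2540 = 0.0009291.
Darcy flux q = K · i = 10.71 × 0.0009291 = 0.009954 m/day.
Seepage velocity v = q / n_e = 0.009954 / 0.14 = 0.07110 m/day.
Travel time t = L / v = 2540 / 0.07110 = 35723 days = 97.80 years.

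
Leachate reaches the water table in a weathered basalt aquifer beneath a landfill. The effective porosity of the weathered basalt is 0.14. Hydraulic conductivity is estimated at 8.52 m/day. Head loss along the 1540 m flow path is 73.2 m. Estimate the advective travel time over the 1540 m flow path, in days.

532

Hydraulic gradient i = Δh / L = 73.2 / 1540 = 0.04753.
Darcy flux q = K · i = 8.520 × 0.04753 = 0.4050 m/day.
Seepage velocity v = q / n_e = 0.4050 / 0.14 = 2.893 m/day.
Travel time t = L / v = 1540 / 2.893 = 532.4 days.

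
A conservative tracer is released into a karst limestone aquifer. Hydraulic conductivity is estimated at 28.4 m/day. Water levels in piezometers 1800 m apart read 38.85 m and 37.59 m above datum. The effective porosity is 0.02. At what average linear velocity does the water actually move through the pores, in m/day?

Hydraulic gradient i = (38.85 − 37.59) / 1800 = 1.26 / 1800 = 0.0007000.
Darcy flux q = K · i = 28.40 × 0.0007000 = 0.01988 m/day.
Seepage velocity v = q / n_e = 0.01988 / 0.02 = 0.9940 m/day.

0.994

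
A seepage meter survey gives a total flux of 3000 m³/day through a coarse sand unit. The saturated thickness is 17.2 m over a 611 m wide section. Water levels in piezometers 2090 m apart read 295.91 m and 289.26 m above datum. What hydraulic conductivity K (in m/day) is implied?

Cross-sectional area A = 611 × 17.2 = 10509 m².
Hydraulic gradient i = (295.91 − 289.26) / 2090 = 6.65 / 2090 = 0.003182.
From Q = K·A·i, K = Q / (A·i) = 3000 / (10509 × 0.003182) = 89.72 m/day.

89.7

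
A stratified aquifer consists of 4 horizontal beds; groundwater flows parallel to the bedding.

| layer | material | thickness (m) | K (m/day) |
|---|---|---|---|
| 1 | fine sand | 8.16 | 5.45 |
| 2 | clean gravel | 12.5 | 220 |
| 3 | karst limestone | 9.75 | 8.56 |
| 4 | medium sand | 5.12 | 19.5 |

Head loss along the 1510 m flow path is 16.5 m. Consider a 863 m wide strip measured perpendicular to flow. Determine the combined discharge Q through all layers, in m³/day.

Flow is parallel to layering, so each bed carries its own Darcy discharge and the transmissivities add.
Σ(K_i·b_i) = 5.45×8.16 + 220×12.5 + 8.56×9.75 + 19.5×5.12 = 2978 m²/day.
Hydraulic gradient i = Δh / L = 16.5 / 1510 = 0.01093.
Q = Σ(K_i·b_i) · W · i = 2978 × 863 × 0.01093 = 28081 m³/day.

28100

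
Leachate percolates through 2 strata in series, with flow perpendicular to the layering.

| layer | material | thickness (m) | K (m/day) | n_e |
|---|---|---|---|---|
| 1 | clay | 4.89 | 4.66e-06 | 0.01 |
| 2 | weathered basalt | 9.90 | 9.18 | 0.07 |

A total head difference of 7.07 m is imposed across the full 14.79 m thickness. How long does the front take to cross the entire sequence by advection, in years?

301

With flow normal to the layers, continuity requires the same specific discharge q through every layer.
Σ(b_i/K_i) = 4.89/4.66e-06 + 9.90/9.18 = 1.049e+06 d.
q = Δh / Σ(b_i/K_i) = 7.07 / 1.049e+06 = 6.737e-06 m/day.
In each layer the seepage velocity is v_i = q/n_i, so the layer transit time is t_i = b_i·n_i / q:
  layer 1 (clay): t_1 = 4.89 × 0.01 / 6.737e-06 = 7258 d
  layer 2 (weathered basalt): t_2 = 9.90 × 0.07 / 6.737e-06 = 1.029e+05 d
Total t = Σ t_i = 1.101e+05 days = 301.5 years.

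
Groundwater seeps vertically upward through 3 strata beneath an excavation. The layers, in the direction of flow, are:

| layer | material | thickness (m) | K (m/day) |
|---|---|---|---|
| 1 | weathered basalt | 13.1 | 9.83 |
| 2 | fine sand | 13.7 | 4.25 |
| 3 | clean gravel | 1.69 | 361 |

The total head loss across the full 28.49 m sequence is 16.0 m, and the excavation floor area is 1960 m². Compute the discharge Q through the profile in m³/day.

Flow is perpendicular to layering, so the layers act in series and the equivalent K is the thickness-weighted harmonic mean.
Total thickness L = 13.1 + 13.7 + 1.69 = 28.49 m.
Σ(b_i/K_i) = 13.1/9.83 + 13.7/4.25 + 1.69/361 = 4.561 d.
K_eq = L / Σ(b_i/K_i) = 28.49 / 4.561 = 6.247 m/day.
Q = K_eq · A · (Δh/L) = 6.247 × 1960 × (16.0/28.49) = 6876 m³/day.

6880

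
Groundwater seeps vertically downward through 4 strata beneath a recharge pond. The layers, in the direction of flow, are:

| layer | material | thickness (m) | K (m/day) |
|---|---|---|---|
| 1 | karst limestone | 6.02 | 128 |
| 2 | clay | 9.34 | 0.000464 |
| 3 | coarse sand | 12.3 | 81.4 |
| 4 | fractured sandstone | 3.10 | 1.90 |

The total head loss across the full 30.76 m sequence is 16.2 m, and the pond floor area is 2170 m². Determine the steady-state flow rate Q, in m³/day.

Flow is perpendicular to layering, so the layers act in series and the equivalent K is the thickness-weighted harmonic mean.
Total thickness L = 6.02 + 9.34 + 12.3 + 3.10 = 30.76 m.
Σ(b_i/K_i) = 6.02/128 + 9.34/0.000464 + 12.3/81.4 + 3.10/1.90 = 20131 d.
K_eq = L / Σ(b_i/K_i) = 30.76 / 20131 = 0.001528 m/day.
Q = K_eq · A · (Δh/L) = 0.001528 × 2170 × (16.2/30.76) = 1.746 m³/day.

1.75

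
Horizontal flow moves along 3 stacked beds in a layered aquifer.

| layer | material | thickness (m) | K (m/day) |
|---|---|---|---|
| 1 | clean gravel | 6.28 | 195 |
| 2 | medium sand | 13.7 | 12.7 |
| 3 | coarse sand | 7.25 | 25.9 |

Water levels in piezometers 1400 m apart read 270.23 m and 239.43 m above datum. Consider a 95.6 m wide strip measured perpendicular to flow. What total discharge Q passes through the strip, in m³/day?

Flow is parallel to layering, so each bed carries its own Darcy discharge and the transmissivities add.
Σ(K_i·b_i) = 195×6.28 + 12.7×13.7 + 25.9×7.25 = 1586 m²/day.
Hydraulic gradient i = (270.23 − 239.43) / 1400 = 30.8 / 1400 = 0.02200.
Q = Σ(K_i·b_i) · W · i = 1586 × 95.6 × 0.02200 = 3336 m³/day.

3340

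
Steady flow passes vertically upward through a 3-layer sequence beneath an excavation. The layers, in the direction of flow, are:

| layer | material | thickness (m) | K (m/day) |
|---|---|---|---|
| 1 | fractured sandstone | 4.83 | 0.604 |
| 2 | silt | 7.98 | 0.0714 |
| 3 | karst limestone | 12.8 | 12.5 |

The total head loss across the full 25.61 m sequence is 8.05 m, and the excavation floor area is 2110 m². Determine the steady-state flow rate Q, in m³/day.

141

Flow is perpendicular to layering, so the layers act in series and the equivalent K is the thickness-weighted harmonic mean.
Total thickness L = 4.83 + 7.98 + 12.8 = 25.61 m.
Σ(b_i/K_i) = 4.83/0.604 + 7.98/0.0714 + 12.8/12.5 = 120.8 d.
K_eq = L / Σ(b_i/K_i) = 25.61 / 120.8 = 0.2120 m/day.
Q = K_eq · A · (Δh/L) = 0.2120 × 2110 × (8.05/25.61) = 140.6 m³/day.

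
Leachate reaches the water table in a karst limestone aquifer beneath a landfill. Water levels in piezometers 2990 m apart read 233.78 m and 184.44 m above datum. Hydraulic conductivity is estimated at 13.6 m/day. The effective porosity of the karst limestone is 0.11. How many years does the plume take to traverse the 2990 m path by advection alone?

Hydraulic gradient i = (233.78 − 184.44) / 2990 = 49.34 / 2990 = 0.01650.
Darcy flux q = K · i = 13.60 × 0.01650 = 0.2244 m/day.
Seepage velocity v = q / n_e = 0.2244 / 0.11 = 2.040 m/day.
Travel time t = L / v = 2990 / 2.040 = 1466 days = 4.012 years.

4.01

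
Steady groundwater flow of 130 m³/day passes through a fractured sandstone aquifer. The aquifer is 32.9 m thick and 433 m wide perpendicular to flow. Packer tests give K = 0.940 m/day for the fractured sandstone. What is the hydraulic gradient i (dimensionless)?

0.00971

Cross-sectional area A = 433 × 32.9 = 14246 m².
From Q = K·A·i, i = Q / (K·A) = 130 / (0.9400 × 14246) = 0.009708.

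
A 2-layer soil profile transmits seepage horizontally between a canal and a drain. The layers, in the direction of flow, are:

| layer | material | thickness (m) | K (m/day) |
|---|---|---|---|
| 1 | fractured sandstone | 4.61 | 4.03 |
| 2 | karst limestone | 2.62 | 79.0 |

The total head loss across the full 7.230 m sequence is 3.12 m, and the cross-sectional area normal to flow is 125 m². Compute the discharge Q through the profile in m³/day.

331

Flow is perpendicular to layering, so the layers act in series and the equivalent K is the thickness-weighted harmonic mean.
Total thickness L = 4.61 + 2.62 = 7.230 m.
Σ(b_i/K_i) = 4.61/4.03 + 2.62/79.0 = 1.177 d.
K_eq = L / Σ(b_i/K_i) = 7.230 / 1.177 = 6.142 m/day.
Q = K_eq · A · (Δh/L) = 6.142 × 125 × (3.12/7.230) = 331.3 m³/day.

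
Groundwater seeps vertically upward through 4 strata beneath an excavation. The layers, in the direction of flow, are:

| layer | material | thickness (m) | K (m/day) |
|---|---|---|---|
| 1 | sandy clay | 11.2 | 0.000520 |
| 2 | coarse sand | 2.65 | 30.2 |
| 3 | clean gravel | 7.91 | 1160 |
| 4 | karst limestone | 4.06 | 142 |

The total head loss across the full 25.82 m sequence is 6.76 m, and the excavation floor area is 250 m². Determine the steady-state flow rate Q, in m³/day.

Flow is perpendicular to layering, so the layers act in series and the equivalent K is the thickness-weighted harmonic mean.
Total thickness L = 11.2 + 2.65 + 7.91 + 4.06 = 25.82 m.
Σ(b_i/K_i) = 11.2/0.000520 + 2.65/30.2 + 7.91/1160 + 4.06/142 = 21539 d.
K_eq = L / Σ(b_i/K_i) = 25.82 / 21539 = 0.001199 m/day.
Q = K_eq · A · (Δh/L) = 0.001199 × 250 × (6.76/25.82) = 0.07846 m³/day.

0.0785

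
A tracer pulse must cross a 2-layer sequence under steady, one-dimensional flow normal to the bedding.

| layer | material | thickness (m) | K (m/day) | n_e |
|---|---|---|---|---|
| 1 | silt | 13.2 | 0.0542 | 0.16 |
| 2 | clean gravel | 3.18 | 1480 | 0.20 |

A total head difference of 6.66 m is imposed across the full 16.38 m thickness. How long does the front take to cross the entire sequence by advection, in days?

100

With flow normal to the layers, continuity requires the same specific discharge q through every layer.
Σ(b_i/K_i) = 13.2/0.0542 + 3.18/1480 = 243.5 d.
q = Δh / Σ(b_i/K_i) = 6.66 / 243.5 = 0.02735 m/day.
In each layer the seepage velocity is v_i = q/n_i, so the layer transit time is t_i = b_i·n_i / q:
  layer 1 (silt): t_1 = 13.2 × 0.16 / 0.02735 = 77.23 d
  layer 2 (clean gravel): t_2 = 3.18 × 0.20 / 0.02735 = 23.26 d
Total t = Σ t_i = 100.5 days.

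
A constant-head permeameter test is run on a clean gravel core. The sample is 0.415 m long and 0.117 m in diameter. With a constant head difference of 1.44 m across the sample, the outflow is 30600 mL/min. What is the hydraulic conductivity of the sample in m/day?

Cross-sectional area A = π·(d/2)² = π × (0.117/2)² = 0.01075 m².
Convert discharge: 30600 mL/min = 0.0005100 m³/s.
Darcy's law rearranged: K = Q·L / (A·Δh) = 0.0005100 × 0.415 / (0.01075 × 1.44) = 0.01367 m/s = 1181 m/day.

1180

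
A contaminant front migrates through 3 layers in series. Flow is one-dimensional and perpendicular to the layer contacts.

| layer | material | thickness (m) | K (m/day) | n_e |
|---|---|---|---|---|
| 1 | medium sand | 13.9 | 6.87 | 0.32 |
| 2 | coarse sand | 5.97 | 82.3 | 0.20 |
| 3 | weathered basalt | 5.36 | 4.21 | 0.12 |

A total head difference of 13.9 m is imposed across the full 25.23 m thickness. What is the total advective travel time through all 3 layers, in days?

1.52

With flow normal to the layers, continuity requires the same specific discharge q through every layer.
Σ(b_i/K_i) = 13.9/6.87 + 5.97/82.3 + 5.36/4.21 = 3.369 d.
q = Δh / Σ(b_i/K_i) = 13.9 / 3.369 = 4.126 m/day.
In each layer the seepage velocity is v_i = q/n_i, so the layer transit time is t_i = b_i·n_i / q:
  layer 1 (medium sand): t_1 = 13.9 × 0.32 / 4.126 = 1.078 d
  layer 2 (coarse sand): t_2 = 5.97 × 0.20 / 4.126 = 0.2894 d
  layer 3 (weathered basalt): t_3 = 5.36 × 0.12 / 4.126 = 0.1559 d
Total t = Σ t_i = 1.523 days.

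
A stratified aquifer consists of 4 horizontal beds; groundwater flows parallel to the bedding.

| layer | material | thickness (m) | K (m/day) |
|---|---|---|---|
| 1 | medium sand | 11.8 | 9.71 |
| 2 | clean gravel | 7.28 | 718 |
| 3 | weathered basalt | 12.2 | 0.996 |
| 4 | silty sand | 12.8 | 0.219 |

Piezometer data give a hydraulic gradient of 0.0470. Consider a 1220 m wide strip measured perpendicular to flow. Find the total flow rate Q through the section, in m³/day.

307000

Flow is parallel to layering, so each bed carries its own Darcy discharge and the transmissivities add.
Σ(K_i·b_i) = 9.71×11.8 + 718×7.28 + 0.996×12.2 + 0.219×12.8 = 5357 m²/day.
Hydraulic gradient i = 0.0470.
Q = Σ(K_i·b_i) · W · i = 5357 × 1220 × 0.04700 = 3.071e+05 m³/day.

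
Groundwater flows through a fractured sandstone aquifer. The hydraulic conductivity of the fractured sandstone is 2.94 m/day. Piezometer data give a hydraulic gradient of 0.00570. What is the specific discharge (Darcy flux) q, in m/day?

0.0168

Hydraulic gradient i = 0.00570.
Specific discharge q = K · i = 2.940 × 0.005700 = 0.01676 m/day.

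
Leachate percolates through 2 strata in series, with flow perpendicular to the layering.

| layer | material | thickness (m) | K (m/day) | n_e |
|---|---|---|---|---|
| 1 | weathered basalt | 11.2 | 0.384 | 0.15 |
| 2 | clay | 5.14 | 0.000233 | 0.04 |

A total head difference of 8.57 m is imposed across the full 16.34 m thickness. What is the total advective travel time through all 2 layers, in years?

13.3

With flow normal to the layers, continuity requires the same specific discharge q through every layer.
Σ(b_i/K_i) = 11.2/0.384 + 5.14/0.000233 = 22089 d.
q = Δh / Σ(b_i/K_i) = 8.57 / 22089 = 0.0003880 m/day.
In each layer the seepage velocity is v_i = q/n_i, so the layer transit time is t_i = b_i·n_i / q:
  layer 1 (weathered basalt): t_1 = 11.2 × 0.15 / 0.0003880 = 4330 d
  layer 2 (clay): t_2 = 5.14 × 0.04 / 0.0003880 = 529.9 d
Total t = Σ t_i = 4860 days = 13.31 years.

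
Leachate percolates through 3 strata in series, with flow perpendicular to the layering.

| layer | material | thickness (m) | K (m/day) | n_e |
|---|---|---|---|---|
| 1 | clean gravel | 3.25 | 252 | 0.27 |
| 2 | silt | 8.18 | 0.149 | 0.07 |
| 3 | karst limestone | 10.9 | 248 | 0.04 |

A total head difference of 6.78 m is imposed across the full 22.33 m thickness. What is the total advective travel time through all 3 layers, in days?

15.3

With flow normal to the layers, continuity requires the same specific discharge q through every layer.
Σ(b_i/K_i) = 3.25/252 + 8.18/0.149 + 10.9/248 = 54.96 d.
q = Δh / Σ(b_i/K_i) = 6.78 / 54.96 = 0.1234 m/day.
In each layer the seepage velocity is v_i = q/n_i, so the layer transit time is t_i = b_i·n_i / q:
  layer 1 (clean gravel): t_1 = 3.25 × 0.27 / 0.1234 = 7.113 d
  layer 2 (silt): t_2 = 8.18 × 0.07 / 0.1234 = 4.641 d
  layer 3 (karst limestone): t_3 = 10.9 × 0.04 / 0.1234 = 3.534 d
Total t = Σ t_i = 15.29 days.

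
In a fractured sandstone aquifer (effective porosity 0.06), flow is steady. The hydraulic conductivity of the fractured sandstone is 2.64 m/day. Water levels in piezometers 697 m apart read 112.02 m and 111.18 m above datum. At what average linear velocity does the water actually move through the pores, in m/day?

0.0530

Hydraulic gradient i = (112.02 − 111.18) / 697 = 0.84 / 697 = 0.001205.
Darcy flux q = K · i = 2.640 × 0.001205 = 0.003182 m/day.
Seepage velocity v = q / n_e = 0.003182 / 0.06 = 0.05303 m/day.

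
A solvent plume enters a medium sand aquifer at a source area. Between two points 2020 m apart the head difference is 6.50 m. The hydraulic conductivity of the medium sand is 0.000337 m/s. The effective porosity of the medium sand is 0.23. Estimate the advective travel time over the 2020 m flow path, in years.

Convert K: 0.000337 m/s × 86400 = 29.12 m/day.
Hydraulic gradient i = Δh / L = 6.50 / 2020 = 0.003218.
Darcy flux q = K · i = 29.12 × 0.003218 = 0.09369 m/day.
Seepage velocity v = q / n_e = 0.09369 / 0.23 = 0.4074 m/day.
Travel time t = L / v = 2020 / 0.4074 = 4959 days = 13.58 years.

13.6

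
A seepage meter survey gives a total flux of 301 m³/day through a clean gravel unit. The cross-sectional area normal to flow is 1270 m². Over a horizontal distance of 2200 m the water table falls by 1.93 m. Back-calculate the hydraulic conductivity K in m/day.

270

Hydraulic gradient i = Δh / L = 1.93 / 2200 = 0.0008773.
From Q = K·A·i, K = Q / (A·i) = 301 / (1270 × 0.0008773) = 270.2 m/day.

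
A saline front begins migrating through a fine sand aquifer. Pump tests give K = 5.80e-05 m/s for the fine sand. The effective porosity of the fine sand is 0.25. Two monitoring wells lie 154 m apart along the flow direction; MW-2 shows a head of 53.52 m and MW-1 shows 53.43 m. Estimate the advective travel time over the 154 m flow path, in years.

Convert K: 5.80e-05 m/s × 86400 = 5.011 m/day.
Hydraulic gradient i = (53.52 − 53.43) / 154 = 0.09 / 154 = 0.0005844.
Darcy flux q = K · i = 5.011 × 0.0005844 = 0.002929 m/day.
Seepage velocity v = q / n_e = 0.002929 / 0.25 = 0.01171 m/day.
Travel time t = L / v = 154 / 0.01171 = 13146 days = 35.99 years.

36.0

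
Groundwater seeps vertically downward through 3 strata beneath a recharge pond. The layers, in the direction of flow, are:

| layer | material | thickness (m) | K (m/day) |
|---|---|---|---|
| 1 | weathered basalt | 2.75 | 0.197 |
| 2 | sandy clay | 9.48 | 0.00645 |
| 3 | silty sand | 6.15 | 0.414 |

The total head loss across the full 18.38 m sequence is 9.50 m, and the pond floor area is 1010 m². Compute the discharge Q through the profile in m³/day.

6.40

Flow is perpendicular to layering, so the layers act in series and the equivalent K is the thickness-weighted harmonic mean.
Total thickness L = 2.75 + 9.48 + 6.15 = 18.38 m.
Σ(b_i/K_i) = 2.75/0.197 + 9.48/0.00645 + 6.15/0.414 = 1499 d.
K_eq = L / Σ(b_i/K_i) = 18.38 / 1499 = 0.01226 m/day.
Q = K_eq · A · (Δh/L) = 0.01226 × 1010 × (9.50/18.38) = 6.403 m³/day.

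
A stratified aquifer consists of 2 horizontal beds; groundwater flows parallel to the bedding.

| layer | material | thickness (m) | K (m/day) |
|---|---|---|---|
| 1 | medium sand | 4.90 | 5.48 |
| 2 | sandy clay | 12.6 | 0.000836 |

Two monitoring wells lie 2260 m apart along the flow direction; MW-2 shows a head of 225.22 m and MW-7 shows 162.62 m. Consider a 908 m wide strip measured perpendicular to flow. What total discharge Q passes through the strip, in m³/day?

676

Flow is parallel to layering, so each bed carries its own Darcy discharge and the transmissivities add.
Σ(K_i·b_i) = 5.48×4.90 + 0.000836×12.6 = 26.86 m²/day.
Hydraulic gradient i = (225.22 − 162.62) / 2260 = 62.6 / 2260 = 0.02770.
Q = Σ(K_i·b_i) · W · i = 26.86 × 908 × 0.02770 = 675.6 m³/day.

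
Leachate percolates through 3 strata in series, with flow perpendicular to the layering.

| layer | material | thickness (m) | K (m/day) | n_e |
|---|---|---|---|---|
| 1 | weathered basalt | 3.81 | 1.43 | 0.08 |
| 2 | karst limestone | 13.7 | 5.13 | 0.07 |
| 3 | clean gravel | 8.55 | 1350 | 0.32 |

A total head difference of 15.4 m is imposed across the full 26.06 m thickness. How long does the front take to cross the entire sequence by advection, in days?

With flow normal to the layers, continuity requires the same specific discharge q through every layer.
Σ(b_i/K_i) = 3.81/1.43 + 13.7/5.13 + 8.55/1350 = 5.341 d.
q = Δh / Σ(b_i/K_i) = 15.4 / 5.341 = 2.883 m/day.
In each layer the seepage velocity is v_i = q/n_i, so the layer transit time is t_i = b_i·n_i / q:
  layer 1 (weathered basalt): t_1 = 3.81 × 0.08 / 2.883 = 0.1057 d
  layer 2 (karst limestone): t_2 = 13.7 × 0.07 / 2.883 = 0.3326 d
  layer 3 (clean gravel): t_3 = 8.55 × 0.32 / 2.883 = 0.9489 d
Total t = Σ t_i = 1.387 days.

1.39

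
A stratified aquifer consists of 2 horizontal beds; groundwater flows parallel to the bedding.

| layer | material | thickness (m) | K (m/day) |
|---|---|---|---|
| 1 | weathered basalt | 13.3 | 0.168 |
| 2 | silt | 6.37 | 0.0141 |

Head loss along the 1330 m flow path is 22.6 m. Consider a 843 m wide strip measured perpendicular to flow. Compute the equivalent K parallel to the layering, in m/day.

0.118

Flow is parallel to layering, so each bed carries its own Darcy discharge and the transmissivities add.
Σ(K_i·b_i) = 0.168×13.3 + 0.0141×6.37 = 2.324 m²/day.
Total thickness b = 19.67 m, so K_eq = Σ(K_i·b_i)/b = 0.1182 m/day.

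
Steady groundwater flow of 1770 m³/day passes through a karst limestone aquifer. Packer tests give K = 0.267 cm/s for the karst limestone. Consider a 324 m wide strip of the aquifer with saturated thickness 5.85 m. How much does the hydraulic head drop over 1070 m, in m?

4.33

Convert K: 0.267 cm/s × 864 = 230.7 m/day.
Cross-sectional area A = 324 × 5.85 = 1895 m².
From Q = K·A·i, i = Q / (K·A) = 1770 / (230.7 × 1895) = 0.004048.
Head loss Δh = i · L = 0.004048 × 1070 = 4.331 m.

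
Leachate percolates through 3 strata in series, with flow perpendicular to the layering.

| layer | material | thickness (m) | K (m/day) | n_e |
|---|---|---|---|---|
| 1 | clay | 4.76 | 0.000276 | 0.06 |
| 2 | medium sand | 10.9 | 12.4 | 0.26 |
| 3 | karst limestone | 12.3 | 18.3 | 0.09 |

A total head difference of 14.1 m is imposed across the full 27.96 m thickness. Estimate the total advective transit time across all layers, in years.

14.2

With flow normal to the layers, continuity requires the same specific discharge q through every layer.
Σ(b_i/K_i) = 4.76/0.000276 + 10.9/12.4 + 12.3/18.3 = 17248 d.
q = Δh / Σ(b_i/K_i) = 14.1 / 17248 = 0.0008175 m/day.
In each layer the seepage velocity is v_i = q/n_i, so the layer transit time is t_i = b_i·n_i / q:
  layer 1 (clay): t_1 = 4.76 × 0.06 / 0.0008175 = 349.4 d
  layer 2 (medium sand): t_2 = 10.9 × 0.26 / 0.0008175 = 3467 d
  layer 3 (karst limestone): t_3 = 12.3 × 0.09 / 0.0008175 = 1354 d
Total t = Σ t_i = 5170 days = 14.16 years.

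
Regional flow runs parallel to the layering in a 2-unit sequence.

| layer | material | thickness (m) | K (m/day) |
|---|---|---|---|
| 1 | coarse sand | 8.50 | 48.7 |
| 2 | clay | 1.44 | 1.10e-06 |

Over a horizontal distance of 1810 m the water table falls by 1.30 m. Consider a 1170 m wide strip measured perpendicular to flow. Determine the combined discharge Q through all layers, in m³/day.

Flow is parallel to layering, so each bed carries its own Darcy discharge and the transmissivities add.
Σ(K_i·b_i) = 48.7×8.50 + 1.10e-06×1.44 = 414.0 m²/day.
Hydraulic gradient i = Δh / L = 1.30 / 1810 = 0.0007182.
Q = Σ(K_i·b_i) · W · i = 414.0 × 1170 × 0.0007182 = 347.9 m³/day.

348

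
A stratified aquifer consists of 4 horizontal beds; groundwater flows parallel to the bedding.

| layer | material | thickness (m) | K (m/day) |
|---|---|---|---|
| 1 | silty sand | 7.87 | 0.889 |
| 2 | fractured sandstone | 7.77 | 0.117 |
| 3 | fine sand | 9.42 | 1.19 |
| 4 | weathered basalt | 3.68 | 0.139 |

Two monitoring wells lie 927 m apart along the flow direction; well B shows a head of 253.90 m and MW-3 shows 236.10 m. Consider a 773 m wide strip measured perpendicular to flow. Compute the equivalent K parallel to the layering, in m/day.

0.683

Flow is parallel to layering, so each bed carries its own Darcy discharge and the transmissivities add.
Σ(K_i·b_i) = 0.889×7.87 + 0.117×7.77 + 1.19×9.42 + 0.139×3.68 = 19.63 m²/day.
Total thickness b = 28.74 m, so K_eq = Σ(K_i·b_i)/b = 0.6829 m/day.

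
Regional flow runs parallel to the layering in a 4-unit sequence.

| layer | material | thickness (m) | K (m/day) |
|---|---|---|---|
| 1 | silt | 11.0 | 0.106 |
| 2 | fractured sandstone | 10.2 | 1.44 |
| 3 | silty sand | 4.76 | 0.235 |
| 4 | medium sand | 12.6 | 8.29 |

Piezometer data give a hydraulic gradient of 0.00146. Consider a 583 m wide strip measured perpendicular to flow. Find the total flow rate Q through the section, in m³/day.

103

Flow is parallel to layering, so each bed carries its own Darcy discharge and the transmissivities add.
Σ(K_i·b_i) = 0.106×11.0 + 1.44×10.2 + 0.235×4.76 + 8.29×12.6 = 121.4 m²/day.
Hydraulic gradient i = 0.00146.
Q = Σ(K_i·b_i) · W · i = 121.4 × 583 × 0.001460 = 103.4 m³/day.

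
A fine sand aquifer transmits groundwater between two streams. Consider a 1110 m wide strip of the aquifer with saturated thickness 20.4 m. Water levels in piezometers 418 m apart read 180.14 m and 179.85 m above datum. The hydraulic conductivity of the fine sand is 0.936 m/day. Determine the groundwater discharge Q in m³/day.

Cross-sectional area A = 1110 × 20.4 = 22644 m².
Hydraulic gradient i = (180.14 − 179.85) / 418 = 0.29 / 418 = 0.0006938.
Darcy's law: Q = K · A · i = 0.9360 × 22644 × 0.0006938 = 14.70 m³/day.

14.7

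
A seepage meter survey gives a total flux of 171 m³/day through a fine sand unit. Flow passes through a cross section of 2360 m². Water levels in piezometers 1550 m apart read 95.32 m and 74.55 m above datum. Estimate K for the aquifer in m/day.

5.41

Hydraulic gradient i = (95.32 − 74.55) / 1550 = 20.77 / 1550 = 0.01340.
From Q = K·A·i, K = Q / (A·i) = 171 / (2360 × 0.01340) = 5.407 m/day.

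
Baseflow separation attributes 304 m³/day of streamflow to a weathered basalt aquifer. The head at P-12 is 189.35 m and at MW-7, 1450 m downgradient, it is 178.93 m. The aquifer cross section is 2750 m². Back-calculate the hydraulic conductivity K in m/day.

Hydraulic gradient i = (189.35 − 178.93) / 1450 = 10.42 / 1450 = 0.007186.
From Q = K·A·i, K = Q / (A·i) = 304 / (2750 × 0.007186) = 15.38 m/day.

15.4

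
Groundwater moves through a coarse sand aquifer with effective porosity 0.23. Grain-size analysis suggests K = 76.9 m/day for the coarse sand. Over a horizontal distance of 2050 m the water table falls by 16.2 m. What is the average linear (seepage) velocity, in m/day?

2.64

Hydraulic gradient i = Δh / L = 16.2 / 2050 = 0.007902.
Darcy flux q = K · i = 76.90 × 0.007902 = 0.6077 m/day.
Seepage velocity v = q / n_e = 0.6077 / 0.23 = 2.642 m/day.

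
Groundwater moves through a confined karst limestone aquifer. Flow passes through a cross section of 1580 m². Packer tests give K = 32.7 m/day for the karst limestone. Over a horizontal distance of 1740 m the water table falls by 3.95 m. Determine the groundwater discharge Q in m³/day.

Hydraulic gradient i = Δh / L = 3.95 / 1740 = 0.002270.
Darcy's law: Q = K · A · i = 32.70 × 1580 × 0.002270 = 117.3 m³/day.

117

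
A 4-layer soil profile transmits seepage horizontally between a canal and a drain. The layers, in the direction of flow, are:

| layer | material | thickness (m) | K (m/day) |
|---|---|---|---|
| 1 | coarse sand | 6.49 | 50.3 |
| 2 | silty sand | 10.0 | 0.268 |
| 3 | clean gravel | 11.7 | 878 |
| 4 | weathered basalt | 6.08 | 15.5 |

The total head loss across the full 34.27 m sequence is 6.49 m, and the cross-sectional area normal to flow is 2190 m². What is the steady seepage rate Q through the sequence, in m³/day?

376

Flow is perpendicular to layering, so the layers act in series and the equivalent K is the thickness-weighted harmonic mean.
Total thickness L = 6.49 + 10.0 + 11.7 + 6.08 = 34.27 m.
Σ(b_i/K_i) = 6.49/50.3 + 10.0/0.268 + 11.7/878 + 6.08/15.5 = 37.85 d.
K_eq = L / Σ(b_i/K_i) = 34.27 / 37.85 = 0.9055 m/day.
Q = K_eq · A · (Δh/L) = 0.9055 × 2190 × (6.49/34.27) = 375.5 m³/day.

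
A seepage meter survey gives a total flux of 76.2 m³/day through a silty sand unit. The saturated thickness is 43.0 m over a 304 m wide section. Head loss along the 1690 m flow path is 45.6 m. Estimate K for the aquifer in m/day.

Cross-sectional area A = 304 × 43.0 = 13072 m².
Hydraulic gradient i = Δh / L = 45.6 / 1690 = 0.02698.
From Q = K·A·i, K = Q / (A·i) = 76.2 / (13072 × 0.02698) = 0.2160 m/day.

0.216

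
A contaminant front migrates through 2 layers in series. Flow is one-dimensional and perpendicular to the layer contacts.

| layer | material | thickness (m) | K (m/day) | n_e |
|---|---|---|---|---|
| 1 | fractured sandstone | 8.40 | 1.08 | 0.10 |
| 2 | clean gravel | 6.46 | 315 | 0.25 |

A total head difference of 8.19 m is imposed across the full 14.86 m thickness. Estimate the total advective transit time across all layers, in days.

With flow normal to the layers, continuity requires the same specific discharge q through every layer.
Σ(b_i/K_i) = 8.40/1.08 + 6.46/315 = 7.798 d.
q = Δh / Σ(b_i/K_i) = 8.19 / 7.798 = 1.050 m/day.
In each layer the seepage velocity is v_i = q/n_i, so the layer transit time is t_i = b_i·n_i / q:
  layer 1 (fractured sandstone): t_1 = 8.40 × 0.10 / 1.050 = 0.7998 d
  layer 2 (clean gravel): t_2 = 6.46 × 0.25 / 1.050 = 1.538 d
Total t = Σ t_i = 2.338 days.

2.34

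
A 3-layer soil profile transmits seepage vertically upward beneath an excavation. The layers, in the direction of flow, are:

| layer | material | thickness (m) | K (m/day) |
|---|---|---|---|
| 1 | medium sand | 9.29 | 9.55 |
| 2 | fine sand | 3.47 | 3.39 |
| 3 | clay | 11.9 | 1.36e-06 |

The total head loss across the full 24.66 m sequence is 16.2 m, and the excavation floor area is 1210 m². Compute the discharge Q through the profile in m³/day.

Flow is perpendicular to layering, so the layers act in series and the equivalent K is the thickness-weighted harmonic mean.
Total thickness L = 9.29 + 3.47 + 11.9 = 24.66 m.
Σ(b_i/K_i) = 9.29/9.55 + 3.47/3.39 + 11.9/1.36e-06 = 8.750e+06 d.
K_eq = L / Σ(b_i/K_i) = 24.66 / 8.750e+06 = 2.818e-06 m/day.
Q = K_eq · A · (Δh/L) = 2.818e-06 × 1210 × (16.2/24.66) = 0.002240 m³/day.

0.00224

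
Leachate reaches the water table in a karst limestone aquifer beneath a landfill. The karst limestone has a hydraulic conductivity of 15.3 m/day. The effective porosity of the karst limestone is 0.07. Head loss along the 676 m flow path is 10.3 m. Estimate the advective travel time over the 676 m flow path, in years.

Hydraulic gradient i = Δh / L = 10.3 / 676 = 0.01524.
Darcy flux q = K · i = 15.30 × 0.01524 = 0.2331 m/day.
Seepage velocity v = q / n_e = 0.2331 / 0.07 = 3.330 m/day.
Travel time t = L / v = 676 / 3.330 = 203.0 days = 0.5557 years.

0.556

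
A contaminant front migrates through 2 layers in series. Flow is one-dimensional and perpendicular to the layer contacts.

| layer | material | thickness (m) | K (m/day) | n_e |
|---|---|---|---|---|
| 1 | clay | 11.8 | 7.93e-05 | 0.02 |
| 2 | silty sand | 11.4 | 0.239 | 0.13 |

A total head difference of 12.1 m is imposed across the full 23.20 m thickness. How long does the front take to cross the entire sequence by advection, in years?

57.9

With flow normal to the layers, continuity requires the same specific discharge q through every layer.
Σ(b_i/K_i) = 11.8/7.93e-05 + 11.4/0.239 = 1.488e+05 d.
q = Δh / Σ(b_i/K_i) = 12.1 / 1.488e+05 = 8.129e-05 m/day.
In each layer the seepage velocity is v_i = q/n_i, so the layer transit time is t_i = b_i·n_i / q:
  layer 1 (clay): t_1 = 11.8 × 0.02 / 8.129e-05 = 2903 d
  layer 2 (silty sand): t_2 = 11.4 × 0.13 / 8.129e-05 = 18231 d
Total t = Σ t_i = 21134 days = 57.86 years.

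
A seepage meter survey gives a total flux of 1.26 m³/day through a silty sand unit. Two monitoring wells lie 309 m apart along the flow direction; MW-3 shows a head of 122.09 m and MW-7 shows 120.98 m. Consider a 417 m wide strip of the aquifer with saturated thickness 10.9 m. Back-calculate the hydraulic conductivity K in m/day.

0.0772

Cross-sectional area A = 417 × 10.9 = 4545 m².
Hydraulic gradient i = (122.09 − 120.98) / 309 = 1.11 / 309 = 0.003592.
From Q = K·A·i, K = Q / (A·i) = 1.26 / (4545 × 0.003592) = 0.07717 m/day.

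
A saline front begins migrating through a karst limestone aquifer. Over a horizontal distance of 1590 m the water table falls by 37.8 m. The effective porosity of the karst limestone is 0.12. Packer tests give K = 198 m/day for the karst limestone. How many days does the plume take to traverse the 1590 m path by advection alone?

40.5

Hydraulic gradient i = Δh / L = 37.8 / 1590 = 0.02377.
Darcy flux q = K · i = 198.0 × 0.02377 = 4.707 m/day.
Seepage velocity v = q / n_e = 4.707 / 0.12 = 39.23 m/day.
Travel time t = L / v = 1590 / 39.23 = 40.53 days.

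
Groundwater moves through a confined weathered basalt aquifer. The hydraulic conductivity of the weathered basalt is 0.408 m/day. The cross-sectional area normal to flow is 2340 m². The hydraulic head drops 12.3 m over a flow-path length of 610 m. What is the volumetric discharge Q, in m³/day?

Hydraulic gradient i = Δh / L = 12.3 / 610 = 0.02016.
Darcy's law: Q = K · A · i = 0.4080 × 2340 × 0.02016 = 19.25 m³/day.

19.3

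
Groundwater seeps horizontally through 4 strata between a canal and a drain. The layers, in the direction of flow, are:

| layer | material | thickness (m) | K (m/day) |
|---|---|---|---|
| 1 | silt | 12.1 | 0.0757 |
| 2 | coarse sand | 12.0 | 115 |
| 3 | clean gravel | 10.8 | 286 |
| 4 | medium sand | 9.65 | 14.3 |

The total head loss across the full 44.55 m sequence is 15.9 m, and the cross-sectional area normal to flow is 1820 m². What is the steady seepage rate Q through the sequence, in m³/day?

Flow is perpendicular to layering, so the layers act in series and the equivalent K is the thickness-weighted harmonic mean.
Total thickness L = 12.1 + 12.0 + 10.8 + 9.65 = 44.55 m.
Σ(b_i/K_i) = 12.1/0.0757 + 12.0/115 + 10.8/286 + 9.65/14.3 = 160.7 d.
K_eq = L / Σ(b_i/K_i) = 44.55 / 160.7 = 0.2773 m/day.
Q = K_eq · A · (Δh/L) = 0.2773 × 1820 × (15.9/44.55) = 180.1 m³/day.

180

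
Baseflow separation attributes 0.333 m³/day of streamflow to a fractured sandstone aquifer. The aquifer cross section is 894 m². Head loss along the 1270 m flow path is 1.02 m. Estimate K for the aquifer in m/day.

Hydraulic gradient i = Δh / L = 1.02 / 1270 = 0.0008031.
From Q = K·A·i, K = Q / (A·i) = 0.333 / (894.0 × 0.0008031) = 0.4638 m/day.

0.464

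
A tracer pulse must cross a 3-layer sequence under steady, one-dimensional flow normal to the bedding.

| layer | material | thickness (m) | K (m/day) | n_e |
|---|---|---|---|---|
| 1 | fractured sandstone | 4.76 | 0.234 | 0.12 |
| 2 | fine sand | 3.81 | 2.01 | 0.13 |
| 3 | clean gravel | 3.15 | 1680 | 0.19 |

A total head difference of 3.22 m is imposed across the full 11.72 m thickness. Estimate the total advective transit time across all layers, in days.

With flow normal to the layers, continuity requires the same specific discharge q through every layer.
Σ(b_i/K_i) = 4.76/0.234 + 3.81/2.01 + 3.15/1680 = 22.24 d.
q = Δh / Σ(b_i/K_i) = 3.22 / 22.24 = 0.1448 m/day.
In each layer the seepage velocity is v_i = q/n_i, so the layer transit time is t_i = b_i·n_i / q:
  layer 1 (fractured sandstone): t_1 = 4.76 × 0.12 / 0.1448 = 3.945 d
  layer 2 (fine sand): t_2 = 3.81 × 0.13 / 0.1448 = 3.421 d
  layer 3 (clean gravel): t_3 = 3.15 × 0.19 / 0.1448 = 4.134 d
Total t = Σ t_i = 11.50 days.

11.5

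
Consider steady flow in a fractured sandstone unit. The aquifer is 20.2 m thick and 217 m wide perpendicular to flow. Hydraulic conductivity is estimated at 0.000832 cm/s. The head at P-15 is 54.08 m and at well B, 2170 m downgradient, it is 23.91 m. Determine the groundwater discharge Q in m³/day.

Convert K: 0.000832 cm/s × 864 = 0.7188 m/day.
Cross-sectional area A = 217 × 20.2 = 4383 m².
Hydraulic gradient i = (54.08 − 23.91) / 2170 = 30.17 / 2170 = 0.01390.
Darcy's law: Q = K · A · i = 0.7188 × 4383 × 0.01390 = 43.81 m³/day.

43.8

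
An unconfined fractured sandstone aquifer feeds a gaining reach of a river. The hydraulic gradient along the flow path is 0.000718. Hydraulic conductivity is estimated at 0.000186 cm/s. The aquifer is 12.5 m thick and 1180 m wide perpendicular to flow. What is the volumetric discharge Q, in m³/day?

Convert K: 0.000186 cm/s × 864 = 0.1607 m/day.
Cross-sectional area A = 1180 × 12.5 = 14750 m².
Hydraulic gradient i = 0.000718.
Darcy's law: Q = K · A · i = 0.1607 × 14750 × 0.0007180 = 1.702 m³/day.

1.70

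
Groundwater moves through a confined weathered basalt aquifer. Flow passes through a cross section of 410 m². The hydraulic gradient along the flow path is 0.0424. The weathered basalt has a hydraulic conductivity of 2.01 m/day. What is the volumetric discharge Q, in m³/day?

34.9

Hydraulic gradient i = 0.0424.
Darcy's law: Q = K · A · i = 2.010 × 410.0 × 0.04240 = 34.94 m³/day.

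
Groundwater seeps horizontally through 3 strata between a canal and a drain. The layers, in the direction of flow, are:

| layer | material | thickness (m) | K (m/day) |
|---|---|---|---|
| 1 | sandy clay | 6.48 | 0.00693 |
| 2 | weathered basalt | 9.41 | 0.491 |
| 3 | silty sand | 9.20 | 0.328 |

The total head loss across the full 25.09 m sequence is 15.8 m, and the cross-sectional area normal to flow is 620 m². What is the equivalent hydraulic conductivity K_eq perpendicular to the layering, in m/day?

Flow is perpendicular to layering, so the layers act in series and the equivalent K is the thickness-weighted harmonic mean.
Total thickness L = 6.48 + 9.41 + 9.20 = 25.09 m.
Σ(b_i/K_i) = 6.48/0.00693 + 9.41/0.491 + 9.20/0.328 = 982.3 d.
K_eq = L / Σ(b_i/K_i) = 25.09 / 982.3 = 0.02554 m/day.

0.0255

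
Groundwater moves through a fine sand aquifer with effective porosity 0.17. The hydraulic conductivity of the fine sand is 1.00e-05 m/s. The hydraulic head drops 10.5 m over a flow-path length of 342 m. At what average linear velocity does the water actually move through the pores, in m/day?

Convert K: 1.00e-05 m/s × 86400 = 0.8640 m/day.
Hydraulic gradient i = Δh / L = 10.5 / 342 = 0.03070.
Darcy flux q = K · i = 0.8640 × 0.03070 = 0.02653 m/day.
Seepage velocity v = q / n_e = 0.02653 / 0.17 = 0.1560 m/day.

0.156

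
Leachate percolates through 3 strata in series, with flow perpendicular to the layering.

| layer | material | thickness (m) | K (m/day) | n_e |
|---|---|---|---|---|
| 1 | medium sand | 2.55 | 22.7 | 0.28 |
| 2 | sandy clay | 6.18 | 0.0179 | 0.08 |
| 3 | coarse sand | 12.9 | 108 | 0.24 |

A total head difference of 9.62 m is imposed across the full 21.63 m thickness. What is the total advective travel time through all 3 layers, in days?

With flow normal to the layers, continuity requires the same specific discharge q through every layer.
Σ(b_i/K_i) = 2.55/22.7 + 6.18/0.0179 + 12.9/108 = 345.5 d.
q = Δh / Σ(b_i/K_i) = 9.62 / 345.5 = 0.02785 m/day.
In each layer the seepage velocity is v_i = q/n_i, so the layer transit time is t_i = b_i·n_i / q:
  layer 1 (medium sand): t_1 = 2.55 × 0.28 / 0.02785 = 25.64 d
  layer 2 (sandy clay): t_2 = 6.18 × 0.08 / 0.02785 = 17.76 d
  layer 3 (coarse sand): t_3 = 12.9 × 0.24 / 0.02785 = 111.2 d
Total t = Σ t_i = 154.6 days.

155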